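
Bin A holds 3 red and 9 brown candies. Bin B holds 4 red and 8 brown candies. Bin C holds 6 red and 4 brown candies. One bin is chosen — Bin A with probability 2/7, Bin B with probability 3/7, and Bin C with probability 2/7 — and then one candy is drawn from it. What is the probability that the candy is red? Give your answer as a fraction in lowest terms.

From Bin A: P(red) = 3/12.
From Bin B: P(red) = 4/12.
From Bin C: P(red) = 6/10.
Total probability = (2/7)(3/12) + (3/7)(4/12) + (2/7)(6/10) = 27/70.

27/70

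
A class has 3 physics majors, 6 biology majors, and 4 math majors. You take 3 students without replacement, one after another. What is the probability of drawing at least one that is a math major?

P(no math majors) = 9/13 × 8/12 × 7/11 = 504/1716 = 42/143.
P(at least one) = 1 − 42/143 = 101/143.

101/143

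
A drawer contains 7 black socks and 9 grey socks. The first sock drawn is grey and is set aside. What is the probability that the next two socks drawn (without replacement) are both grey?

After the first draw, 8 of the remaining 15 socks are grey.
P = 8/15 × 7/14 = 56/210 = 4/15.

4/15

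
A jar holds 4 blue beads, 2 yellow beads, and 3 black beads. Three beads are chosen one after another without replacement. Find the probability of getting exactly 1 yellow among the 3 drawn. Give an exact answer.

1/2

One ordering (yellow drawn first) has probability 2/9 × 7/8 × 6/7 = 84/504 = 1/6.
There are C(3,1) = 3 such orderings, each equally likely, so P = 3 × 1/6 = 1/2.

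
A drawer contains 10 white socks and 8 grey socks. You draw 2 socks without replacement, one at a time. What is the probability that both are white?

5/17

P(all white) = 10/18 × 9/17 = 90/306 = 5/17.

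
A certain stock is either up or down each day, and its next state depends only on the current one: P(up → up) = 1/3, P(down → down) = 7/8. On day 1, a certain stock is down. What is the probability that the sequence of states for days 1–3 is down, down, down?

Day 1 is given. For each transition, use the conditional probability from the current state:
P(down | down) = 7/8; P(down | down) = 7/8.
P = 7/8 × 7/8 = 49/64.

49/64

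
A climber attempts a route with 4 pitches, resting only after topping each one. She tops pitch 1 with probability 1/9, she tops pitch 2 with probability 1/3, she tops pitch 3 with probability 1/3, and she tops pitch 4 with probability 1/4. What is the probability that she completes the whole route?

Each stage is reached only if all earlier stages succeed, so
P = 1/9 × 1/3 × 1/3 × 1/4 = 1/324.

1/324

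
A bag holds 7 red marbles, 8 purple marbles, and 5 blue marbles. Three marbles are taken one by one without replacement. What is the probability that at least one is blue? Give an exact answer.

137/228

P(no blue) = 15/20 × 14/19 × 13/18 = 2730/6840 = 91/228.
P(at least one) = 1 − 91/228 = 137/228.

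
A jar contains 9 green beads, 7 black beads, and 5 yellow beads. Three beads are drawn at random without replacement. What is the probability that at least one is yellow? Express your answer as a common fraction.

11/19

P(no yellow) = 16/21 × 15/20 × 14/19 = 3360/7980 = 8/19.
P(at least one) = 1 − 8/19 = 11/19.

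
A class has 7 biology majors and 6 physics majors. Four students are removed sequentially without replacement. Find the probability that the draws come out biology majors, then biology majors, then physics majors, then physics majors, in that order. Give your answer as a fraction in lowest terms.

21/286

Chain rule:
P = 7/13 × 6/12 × 6/11 × 5/10 = 1260/17160 = 21/286.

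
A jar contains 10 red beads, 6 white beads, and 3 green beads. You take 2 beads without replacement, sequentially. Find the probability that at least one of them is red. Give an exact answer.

15/19

P(no red) = 9/19 × 8/18 = 72/342 = 4/19.
P(at least one) = 1 − 4/19 = 15/19.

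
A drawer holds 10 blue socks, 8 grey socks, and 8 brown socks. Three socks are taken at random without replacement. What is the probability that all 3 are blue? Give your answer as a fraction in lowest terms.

3/65

P(all blue) = 10/26 × 9/25 × 8/24 = 720/15600 = 3/65.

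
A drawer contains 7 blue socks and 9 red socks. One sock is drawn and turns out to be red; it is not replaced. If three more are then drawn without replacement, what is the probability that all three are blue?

1/13

After the first draw, 7 of the remaining 15 socks are blue.
P = 7/15 × 6/14 × 5/13 = 210/2730 = 1/13.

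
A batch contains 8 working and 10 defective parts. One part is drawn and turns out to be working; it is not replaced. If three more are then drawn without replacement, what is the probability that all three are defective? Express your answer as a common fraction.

After the first draw, 10 of the remaining 17 parts are defective.
P = 10/17 × 9/16 × 8/15 = 720/4080 = 3/17.

3/17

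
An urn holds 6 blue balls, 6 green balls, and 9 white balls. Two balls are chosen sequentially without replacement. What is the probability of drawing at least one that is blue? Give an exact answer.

P(no blue) = 15/21 × 14/20 = 210/420 = 1/2.
P(at least one) = 1 − 1/2 = 1/2.

1/2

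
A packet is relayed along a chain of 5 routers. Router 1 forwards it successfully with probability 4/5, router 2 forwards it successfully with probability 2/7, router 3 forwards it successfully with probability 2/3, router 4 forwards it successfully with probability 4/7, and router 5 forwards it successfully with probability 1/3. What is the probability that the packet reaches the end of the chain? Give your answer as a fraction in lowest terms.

Multiplying along the chain,
P = 4/5 × 2/7 × 2/3 × 4/7 × 1/3 = 64/2205.

64/2205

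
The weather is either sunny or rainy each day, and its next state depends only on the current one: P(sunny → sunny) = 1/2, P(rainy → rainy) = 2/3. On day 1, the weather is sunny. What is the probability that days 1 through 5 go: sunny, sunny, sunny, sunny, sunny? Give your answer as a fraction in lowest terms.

Day 1 is given. For each transition, use the conditional probability from the current state:
P(sunny | sunny) = 1/2; P(sunny | sunny) = 1/2; P(sunny | sunny) = 1/2; P(sunny | sunny) = 1/2.
P = 1/2 × 1/2 × 1/2 × 1/2 = 1/16.

1/16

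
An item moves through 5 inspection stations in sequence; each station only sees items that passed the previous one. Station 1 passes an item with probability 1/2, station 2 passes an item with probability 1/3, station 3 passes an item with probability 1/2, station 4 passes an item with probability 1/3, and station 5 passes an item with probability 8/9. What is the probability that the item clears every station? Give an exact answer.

2/81

The events are sequential, so multiply the conditional probabilities:
P = 1/2 × 1/3 × 1/2 × 1/3 × 8/9 = 8/324 = 2/81.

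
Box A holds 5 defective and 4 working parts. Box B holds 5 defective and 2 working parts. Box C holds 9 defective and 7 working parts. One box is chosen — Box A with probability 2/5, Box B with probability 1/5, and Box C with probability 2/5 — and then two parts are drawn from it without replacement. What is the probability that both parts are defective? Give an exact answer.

From Box A: P(both defective) = (5/9)(4/8) = 5/18.
From Box B: P(both defective) = (5/7)(4/6) = 10/21.
From Box C: P(both defective) = (9/16)(8/15) = 3/10.
Total probability = (2/5)(5/18) + (1/5)(10/21) + (2/5)(3/10) = 514/1575.

514/1575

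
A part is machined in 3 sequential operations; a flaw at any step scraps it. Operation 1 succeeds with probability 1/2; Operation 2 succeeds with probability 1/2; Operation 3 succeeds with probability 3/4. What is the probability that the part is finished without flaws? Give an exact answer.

3/16

Multiplying along the chain,
P = 1/2 × 1/2 × 3/4 = 3/16.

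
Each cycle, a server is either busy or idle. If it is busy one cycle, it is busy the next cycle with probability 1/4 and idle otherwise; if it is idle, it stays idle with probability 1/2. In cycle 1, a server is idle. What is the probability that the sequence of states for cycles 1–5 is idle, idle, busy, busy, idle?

Cycle 1 is given. For each transition, use the conditional probability from the current state:
P(idle | idle) = 1/2; P(busy | idle) = 1/2; P(busy | busy) = 1/4; P(idle | busy) = 3/4.
P = 1/2 × 1/2 × 1/4 × 3/4 = 3/64.

3/64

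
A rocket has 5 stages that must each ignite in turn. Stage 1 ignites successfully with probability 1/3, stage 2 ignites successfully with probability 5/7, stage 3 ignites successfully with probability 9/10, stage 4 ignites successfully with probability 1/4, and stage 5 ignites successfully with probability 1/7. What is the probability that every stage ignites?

3/392

The events are sequential, so multiply the conditional probabilities:
P = 1/3 × 5/7 × 9/10 × 1/4 × 1/7 = 45/5880 = 3/392.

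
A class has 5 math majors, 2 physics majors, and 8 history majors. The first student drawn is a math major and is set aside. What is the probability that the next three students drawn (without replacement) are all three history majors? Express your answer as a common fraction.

With the first student removed, 8 history majors remain out of 14.
P = 8/14 × 7/13 × 6/12 = 336/2184 = 2/13.

2/13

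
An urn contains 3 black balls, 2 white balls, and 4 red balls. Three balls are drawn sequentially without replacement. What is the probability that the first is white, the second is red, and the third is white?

Each draw changes the counts, so multiply the conditional probabilities along the sequence:
P = 2/9 × 4/8 × 1/7 = 8/504 = 1/63.

1/63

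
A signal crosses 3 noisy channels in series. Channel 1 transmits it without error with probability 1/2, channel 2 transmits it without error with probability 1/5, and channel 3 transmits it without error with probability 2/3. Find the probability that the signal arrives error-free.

Multiplying along the chain,
P = 1/2 × 1/5 × 2/3 = 2/30 = 1/15.

1/15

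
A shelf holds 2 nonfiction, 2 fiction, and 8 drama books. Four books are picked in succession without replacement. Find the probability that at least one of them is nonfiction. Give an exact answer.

19/33

P(no nonfiction) = 10/12 × 9/11 × 8/10 × 7/9 = 5040/11880 = 14/33.
P(at least one) = 1 − 14/33 = 19/33.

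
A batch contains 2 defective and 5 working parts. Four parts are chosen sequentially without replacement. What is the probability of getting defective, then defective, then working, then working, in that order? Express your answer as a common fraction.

1/21

Chain rule:
P = 2/7 × 1/6 × 5/5 × 4/4 = 40/840 = 1/21.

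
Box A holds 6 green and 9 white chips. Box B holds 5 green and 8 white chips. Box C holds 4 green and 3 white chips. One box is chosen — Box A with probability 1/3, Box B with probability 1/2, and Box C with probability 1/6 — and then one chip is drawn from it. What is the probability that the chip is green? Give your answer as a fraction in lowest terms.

383/910

From Box A: P(green) = 6/15.
From Box B: P(green) = 5/13.
From Box C: P(green) = 4/7.
Total probability = (1/3)(6/15) + (1/2)(5/13) + (1/6)(4/7) = 383/910.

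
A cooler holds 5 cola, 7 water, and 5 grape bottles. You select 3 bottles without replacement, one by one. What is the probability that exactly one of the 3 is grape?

One ordering (grape drawn first) has probability 5/17 × 12/16 × 11/15 = 660/4080 = 11/68.
There are C(3,1) = 3 such orderings, each equally likely, so P = 3 × 11/68 = 33/68.

33/68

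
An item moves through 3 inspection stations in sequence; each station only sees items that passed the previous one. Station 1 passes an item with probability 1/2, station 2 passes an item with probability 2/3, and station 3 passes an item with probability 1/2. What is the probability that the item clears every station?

Multiplying along the chain,
P = 1/2 × 2/3 × 1/2 = 2/12 = 1/6.

1/6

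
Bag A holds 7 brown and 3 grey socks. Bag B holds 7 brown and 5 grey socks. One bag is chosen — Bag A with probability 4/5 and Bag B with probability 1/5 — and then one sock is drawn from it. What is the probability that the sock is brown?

203/300

From Bag A: P(brown) = 7/10.
From Bag B: P(brown) = 7/12.
Total probability = (4/5)(7/10) + (1/5)(7/12) = 203/300.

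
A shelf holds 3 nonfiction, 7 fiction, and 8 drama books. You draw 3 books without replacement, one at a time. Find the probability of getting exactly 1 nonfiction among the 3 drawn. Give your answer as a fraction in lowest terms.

105/272

One ordering (nonfiction drawn first) has probability 3/18 × 15/17 × 14/16 = 630/4896 = 35/272.
There are C(3,1) = 3 such orderings, each equally likely, so P = 3 × 35/272 = 105/272.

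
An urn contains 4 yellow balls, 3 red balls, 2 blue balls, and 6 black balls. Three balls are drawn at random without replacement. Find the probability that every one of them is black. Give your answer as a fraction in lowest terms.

P(every draw is black) = 6/15 × 5/14 × 4/13 = 120/2730 = 4/91.

4/91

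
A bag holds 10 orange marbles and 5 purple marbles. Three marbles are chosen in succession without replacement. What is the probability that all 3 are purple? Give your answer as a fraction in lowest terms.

P(all purple) = 5/15 × 4/14 × 3/13 = 60/2730 = 2/91.

2/91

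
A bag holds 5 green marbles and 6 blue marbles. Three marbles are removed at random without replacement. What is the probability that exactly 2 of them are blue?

5/11

One ordering (blue drawn first) has probability 6/11 × 5/10 × 5/9 = 150/990 = 5/33.
There are C(3,2) = 3 such orderings, each equally likely, so P = 3 × 5/33 = 5/11.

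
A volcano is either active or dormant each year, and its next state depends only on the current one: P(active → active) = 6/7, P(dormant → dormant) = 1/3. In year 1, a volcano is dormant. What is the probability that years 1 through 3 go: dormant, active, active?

Year 1 is given. For each transition, use the conditional probability from the current state:
P(active | dormant) = 2/3; P(active | active) = 6/7.
P = 2/3 × 6/7 = 12/21 = 4/7.

4/7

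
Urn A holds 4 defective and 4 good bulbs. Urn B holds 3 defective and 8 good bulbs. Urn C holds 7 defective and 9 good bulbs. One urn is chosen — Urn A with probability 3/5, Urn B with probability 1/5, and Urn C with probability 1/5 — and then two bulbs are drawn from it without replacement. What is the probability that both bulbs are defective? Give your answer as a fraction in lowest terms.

2687/15400

From Urn A: P(both defective) = (4/8)(3/7) = 3/14.
From Urn B: P(both defective) = (3/11)(2/10) = 3/55.
From Urn C: P(both defective) = (7/16)(6/15) = 7/40.
Total probability = (3/5)(3/14) + (1/5)(3/55) + (1/5)(7/40) = 2687/15400.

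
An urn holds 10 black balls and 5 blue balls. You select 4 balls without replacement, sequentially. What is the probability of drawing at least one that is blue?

P(no blue) = 10/15 × 9/14 × 8/13 × 7/12 = 5040/32760 = 2/13.
P(at least one) = 1 − 2/13 = 11/13.

11/13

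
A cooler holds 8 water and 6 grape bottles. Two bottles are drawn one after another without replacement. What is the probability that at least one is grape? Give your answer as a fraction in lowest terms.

P(no grape) = 8/14 × 7/13 = 56/182 = 4/13.
P(at least one) = 1 − 4/13 = 9/13.

9/13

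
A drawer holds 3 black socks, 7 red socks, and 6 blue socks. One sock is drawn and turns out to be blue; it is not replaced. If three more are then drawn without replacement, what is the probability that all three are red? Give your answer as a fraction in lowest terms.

After the first draw, 7 of the remaining 15 socks are red.
P = 7/15 × 6/14 × 5/13 = 210/2730 = 1/13.

1/13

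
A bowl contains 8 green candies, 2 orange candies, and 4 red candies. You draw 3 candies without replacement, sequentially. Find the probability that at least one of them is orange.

36/91

P(no orange) = 12/14 × 11/13 × 10/12 = 1320/2184 = 55/91.
P(at least one) = 1 − 55/91 = 36/91.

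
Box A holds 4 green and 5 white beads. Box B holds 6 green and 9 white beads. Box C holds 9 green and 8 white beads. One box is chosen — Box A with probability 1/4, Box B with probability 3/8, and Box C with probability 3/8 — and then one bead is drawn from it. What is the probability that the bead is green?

2813/6120

From Box A: P(green) = 4/9.
From Box B: P(green) = 6/15.
From Box C: P(green) = 9/17.
Total probability = (1/4)(4/9) + (3/8)(6/15) + (3/8)(9/17) = 2813/6120.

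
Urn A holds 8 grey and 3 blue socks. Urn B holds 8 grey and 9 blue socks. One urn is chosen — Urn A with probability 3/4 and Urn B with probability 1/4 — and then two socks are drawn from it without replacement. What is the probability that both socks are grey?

From Urn A: P(both grey) = (8/11)(7/10) = 28/55.
From Urn B: P(both grey) = (8/17)(7/16) = 7/34.
Total probability = (3/4)(28/55) + (1/4)(7/34) = 3241/7480.

3241/7480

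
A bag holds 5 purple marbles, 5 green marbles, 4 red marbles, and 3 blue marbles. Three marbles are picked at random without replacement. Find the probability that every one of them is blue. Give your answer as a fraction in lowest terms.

1/680

P(all blue) = 3/17 × 2/16 × 1/15 = 6/4080 = 1/680.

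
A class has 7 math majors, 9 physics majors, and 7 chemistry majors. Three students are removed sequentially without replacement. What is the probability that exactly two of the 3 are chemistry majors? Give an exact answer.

One ordering (chemistry majors drawn first) has probability 7/23 × 6/22 × 16/21 = 672/10626 = 16/253.
There are C(3,2) = 3 such orderings, each equally likely, so P = 3 × 16/253 = 48/253.

48/253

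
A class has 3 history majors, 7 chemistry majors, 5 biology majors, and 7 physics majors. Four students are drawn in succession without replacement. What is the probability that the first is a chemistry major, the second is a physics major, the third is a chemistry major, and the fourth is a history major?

Chain rule:
P = 7/22 × 7/21 × 6/20 × 3/19 = 882/175560 = 21/4180.

21/4180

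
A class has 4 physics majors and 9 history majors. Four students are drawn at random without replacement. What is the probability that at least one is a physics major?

589/715

P(no physics majors) = 9/13 × 8/12 × 7/11 × 6/10 = 3024/17160 = 126/715.
P(at least one) = 1 − 126/715 = 589/715.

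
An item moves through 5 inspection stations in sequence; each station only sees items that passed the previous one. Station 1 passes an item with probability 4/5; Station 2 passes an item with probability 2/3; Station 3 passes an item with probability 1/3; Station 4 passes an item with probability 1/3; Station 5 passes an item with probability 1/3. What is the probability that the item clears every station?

8/405

The events are sequential, so multiply the conditional probabilities:
P = 4/5 × 2/3 × 1/3 × 1/3 × 1/3 = 8/405.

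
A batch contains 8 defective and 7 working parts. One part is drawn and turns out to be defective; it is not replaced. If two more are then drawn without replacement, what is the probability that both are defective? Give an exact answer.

After the first draw, 7 of the remaining 14 parts are defective.
P = 7/14 × 6/13 = 42/182 = 3/13.

3/13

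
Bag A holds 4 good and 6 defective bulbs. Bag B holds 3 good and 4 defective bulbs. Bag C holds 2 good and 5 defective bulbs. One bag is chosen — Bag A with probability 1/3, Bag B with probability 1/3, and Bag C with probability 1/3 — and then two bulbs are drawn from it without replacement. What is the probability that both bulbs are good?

34/315

From Bag A: P(both good) = (4/10)(3/9) = 2/15.
From Bag B: P(both good) = (3/7)(2/6) = 1/7.
From Bag C: P(both good) = (2/7)(1/6) = 1/21.
Total probability = (1/3)(2/15) + (1/3)(1/7) + (1/3)(1/21) = 34/315.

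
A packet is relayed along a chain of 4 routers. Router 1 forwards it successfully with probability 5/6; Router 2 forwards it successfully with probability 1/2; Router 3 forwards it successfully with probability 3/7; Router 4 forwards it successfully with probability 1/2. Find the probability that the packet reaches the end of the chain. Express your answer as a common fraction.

5/56

Each stage is reached only if all earlier stages succeed, so
P = 5/6 × 1/2 × 3/7 × 1/2 = 15/168 = 5/56.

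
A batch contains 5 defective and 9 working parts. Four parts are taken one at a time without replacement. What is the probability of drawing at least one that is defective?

125/143

P(no defective) = 9/14 × 8/13 × 7/12 × 6/11 = 3024/24024 = 18/143.
P(at least one) = 1 − 18/143 = 125/143.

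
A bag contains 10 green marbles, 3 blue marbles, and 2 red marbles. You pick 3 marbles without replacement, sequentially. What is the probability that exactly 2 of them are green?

45/91

One ordering (green drawn first) has probability 10/15 × 9/14 × 5/13 = 450/2730 = 15/91.
There are C(3,2) = 3 such orderings, each equally likely, so P = 3 × 15/91 = 45/91.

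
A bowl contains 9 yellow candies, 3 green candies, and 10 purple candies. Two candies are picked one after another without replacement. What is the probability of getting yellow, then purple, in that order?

15/77

Each draw changes the counts, so multiply the conditional probabilities along the sequence:
P = 9/22 × 10/21 = 90/462 = 15/77.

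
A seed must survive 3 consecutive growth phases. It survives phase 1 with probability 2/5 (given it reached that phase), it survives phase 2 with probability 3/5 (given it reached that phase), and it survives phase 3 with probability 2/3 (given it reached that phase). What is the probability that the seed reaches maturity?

4/25

Multiplying along the chain,
P = 2/5 × 3/5 × 2/3 = 12/75 = 4/25.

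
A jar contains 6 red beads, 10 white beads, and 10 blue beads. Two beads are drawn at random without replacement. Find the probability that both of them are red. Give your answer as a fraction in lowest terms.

P = 6/26 × 5/25 = 30/650 = 3/65.

3/65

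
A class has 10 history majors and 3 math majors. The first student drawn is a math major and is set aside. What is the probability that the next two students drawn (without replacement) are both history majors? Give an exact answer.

With the first student removed, 10 history majors remain out of 12.
P = 10/12 × 9/11 = 90/132 = 15/22.

15/22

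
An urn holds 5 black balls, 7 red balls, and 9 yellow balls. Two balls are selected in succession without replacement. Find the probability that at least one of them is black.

P(no black) = 16/21 × 15/20 = 240/420 = 4/7.
P(at least one) = 1 − 4/7 = 3/7.

3/7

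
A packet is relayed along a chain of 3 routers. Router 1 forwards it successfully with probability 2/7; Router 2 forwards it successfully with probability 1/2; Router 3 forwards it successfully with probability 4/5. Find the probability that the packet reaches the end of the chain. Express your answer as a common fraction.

Multiplying along the chain,
P = 2/7 × 1/2 × 4/5 = 8/70 = 4/35.

4/35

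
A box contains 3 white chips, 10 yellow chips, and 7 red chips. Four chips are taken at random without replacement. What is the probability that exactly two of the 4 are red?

546/1615

One ordering (red drawn first) has probability 7/20 × 6/19 × 13/18 × 12/17 = 6552/116280 = 91/1615.
There are C(4,2) = 6 such orderings, each equally likely, so P = 6 × 91/1615 = 546/1615.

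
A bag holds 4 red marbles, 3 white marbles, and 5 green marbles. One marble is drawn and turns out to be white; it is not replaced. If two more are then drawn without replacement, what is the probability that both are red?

With the first marble removed, 4 red remain out of 11.
P = 4/11 × 3/10 = 12/110 = 6/55.

6/55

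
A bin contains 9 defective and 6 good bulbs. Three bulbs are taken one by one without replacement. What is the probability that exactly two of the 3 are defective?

216/455

One ordering (defective drawn first) has probability 9/15 × 8/14 × 6/13 = 432/2730 = 72/455.
There are C(3,2) = 3 such orderings, each equally likely, so P = 3 × 72/455 = 216/455.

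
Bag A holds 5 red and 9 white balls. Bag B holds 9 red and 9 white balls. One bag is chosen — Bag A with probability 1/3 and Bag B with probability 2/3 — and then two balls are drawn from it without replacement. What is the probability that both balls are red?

898/4641

From Bag A: P(both red) = (5/14)(4/13) = 10/91.
From Bag B: P(both red) = (9/18)(8/17) = 4/17.
Total probability = (1/3)(10/91) + (2/3)(4/17) = 898/4641.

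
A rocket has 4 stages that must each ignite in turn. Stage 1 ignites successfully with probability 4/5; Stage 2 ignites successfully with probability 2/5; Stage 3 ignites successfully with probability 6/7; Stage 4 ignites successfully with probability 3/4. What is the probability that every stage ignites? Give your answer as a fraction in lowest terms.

Each stage is reached only if all earlier stages succeed, so
P = 4/5 × 2/5 × 6/7 × 3/4 = 144/700 = 36/175.

36/175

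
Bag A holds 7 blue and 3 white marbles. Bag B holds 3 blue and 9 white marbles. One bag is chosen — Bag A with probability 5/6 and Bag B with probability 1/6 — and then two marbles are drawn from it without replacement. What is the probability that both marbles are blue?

From Bag A: P(both blue) = (7/10)(6/9) = 7/15.
From Bag B: P(both blue) = (3/12)(2/11) = 1/22.
Total probability = (5/6)(7/15) + (1/6)(1/22) = 157/396.

157/396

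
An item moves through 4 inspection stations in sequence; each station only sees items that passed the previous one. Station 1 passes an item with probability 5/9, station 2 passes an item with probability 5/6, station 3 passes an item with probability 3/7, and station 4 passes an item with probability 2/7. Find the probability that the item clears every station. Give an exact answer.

25/441

Multiplying along the chain,
P = 5/9 × 5/6 × 3/7 × 2/7 = 150/2646 = 25/441.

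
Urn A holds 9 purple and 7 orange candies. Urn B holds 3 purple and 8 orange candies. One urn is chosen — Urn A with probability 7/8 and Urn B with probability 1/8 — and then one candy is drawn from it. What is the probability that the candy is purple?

741/1408

From Urn A: P(purple) = 9/16.
From Urn B: P(purple) = 3/11.
Total probability = (7/8)(9/16) + (1/8)(3/11) = 741/1408.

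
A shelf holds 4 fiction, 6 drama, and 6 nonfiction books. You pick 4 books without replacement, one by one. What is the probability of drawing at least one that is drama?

23/26

P(no drama) = 10/16 × 9/15 × 8/14 × 7/13 = 5040/43680 = 3/26.
P(at least one) = 1 − 3/26 = 23/26.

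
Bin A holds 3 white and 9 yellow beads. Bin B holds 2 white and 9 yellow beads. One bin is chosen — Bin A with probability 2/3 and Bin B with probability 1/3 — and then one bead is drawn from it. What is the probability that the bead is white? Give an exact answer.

5/22

From Bin A: P(white) = 3/12.
From Bin B: P(white) = 2/11.
Total probability = (2/3)(3/12) + (1/3)(2/11) = 5/22.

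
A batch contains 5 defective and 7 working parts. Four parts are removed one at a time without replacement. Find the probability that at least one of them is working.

98/99

P(no working) = 5/12 × 4/11 × 3/10 × 2/9 = 120/11880 = 1/99.
P(at least one) = 1 − 1/99 = 98/99.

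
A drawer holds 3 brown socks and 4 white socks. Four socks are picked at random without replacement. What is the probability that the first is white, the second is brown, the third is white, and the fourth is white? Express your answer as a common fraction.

Multiply the probability of each draw given the previous ones:
P = 4/7 × 3/6 × 3/5 × 2/4 = 72/840 = 3/35.

3/35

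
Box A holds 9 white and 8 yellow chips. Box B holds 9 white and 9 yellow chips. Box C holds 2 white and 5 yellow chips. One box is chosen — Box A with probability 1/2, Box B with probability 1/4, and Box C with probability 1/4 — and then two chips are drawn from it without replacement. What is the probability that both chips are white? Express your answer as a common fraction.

From Box A: P(both white) = (9/17)(8/16) = 9/34.
From Box B: P(both white) = (9/18)(8/17) = 4/17.
From Box C: P(both white) = (2/7)(1/6) = 1/21.
Total probability = (1/2)(9/34) + (1/4)(4/17) + (1/4)(1/21) = 145/714.

145/714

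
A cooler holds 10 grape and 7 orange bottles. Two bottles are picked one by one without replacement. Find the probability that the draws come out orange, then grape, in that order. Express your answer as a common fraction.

35/136

Multiply the probability of each draw given the previous ones:
P = 7/17 × 10/16 = 70/272 = 35/136.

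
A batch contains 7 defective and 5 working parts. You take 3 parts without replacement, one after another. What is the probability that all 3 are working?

1/22

P(every draw is working) = 5/12 × 4/11 × 3/10 = 60/1320 = 1/22.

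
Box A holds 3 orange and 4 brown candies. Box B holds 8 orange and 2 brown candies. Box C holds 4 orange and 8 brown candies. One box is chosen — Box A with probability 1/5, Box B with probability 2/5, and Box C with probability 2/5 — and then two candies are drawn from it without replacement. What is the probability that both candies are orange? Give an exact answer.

5437/17325

From Box A: P(both orange) = (3/7)(2/6) = 1/7.
From Box B: P(both orange) = (8/10)(7/9) = 28/45.
From Box C: P(both orange) = (4/12)(3/11) = 1/11.
Total probability = (1/5)(1/7) + (2/5)(28/45) + (2/5)(1/11) = 5437/17325.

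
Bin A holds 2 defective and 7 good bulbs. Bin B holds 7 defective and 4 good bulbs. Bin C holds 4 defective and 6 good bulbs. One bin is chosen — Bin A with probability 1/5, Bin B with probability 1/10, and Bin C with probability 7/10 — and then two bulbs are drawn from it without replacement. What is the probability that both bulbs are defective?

1357/9900

From Bin A: P(both defective) = (2/9)(1/8) = 1/36.
From Bin B: P(both defective) = (7/11)(6/10) = 21/55.
From Bin C: P(both defective) = (4/10)(3/9) = 2/15.
Total probability = (1/5)(1/36) + (1/10)(21/55) + (7/10)(2/15) = 1357/9900.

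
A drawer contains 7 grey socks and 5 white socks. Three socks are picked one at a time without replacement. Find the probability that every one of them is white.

1/22

P(all white) = 5/12 × 4/11 × 3/10 = 60/1320 = 1/22.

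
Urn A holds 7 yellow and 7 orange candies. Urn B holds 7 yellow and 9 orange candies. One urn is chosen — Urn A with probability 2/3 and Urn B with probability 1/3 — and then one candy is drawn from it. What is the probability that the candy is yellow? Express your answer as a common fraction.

From Urn A: P(yellow) = 7/14.
From Urn B: P(yellow) = 7/16.
Total probability = (2/3)(7/14) + (1/3)(7/16) = 23/48.

23/48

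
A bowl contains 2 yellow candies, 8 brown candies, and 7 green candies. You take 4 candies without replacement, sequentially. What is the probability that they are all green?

P(every draw is green) = 7/17 × 6/16 × 5/15 × 4/14 = 840/57120 = 1/68.

1/68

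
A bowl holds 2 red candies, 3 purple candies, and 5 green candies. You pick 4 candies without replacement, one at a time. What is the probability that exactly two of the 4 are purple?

3/10

One ordering (purple drawn first) has probability 3/10 × 2/9 × 7/8 × 6/7 = 252/5040 = 1/20.
There are C(4,2) = 6 such orderings, each equally likely, so P = 6 × 1/20 = 3/10.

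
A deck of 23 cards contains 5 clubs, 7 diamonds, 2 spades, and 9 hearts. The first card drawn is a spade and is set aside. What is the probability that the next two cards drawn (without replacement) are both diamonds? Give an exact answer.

1/11

With the first card removed, 7 diamonds remain out of 22.
P = 7/22 × 6/21 = 42/462 = 1/11.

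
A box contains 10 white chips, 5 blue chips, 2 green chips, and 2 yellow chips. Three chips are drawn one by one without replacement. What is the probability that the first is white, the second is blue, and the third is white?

Chain rule:
P = 10/19 × 5/18 × 9/17 = 450/5814 = 25/323.

25/323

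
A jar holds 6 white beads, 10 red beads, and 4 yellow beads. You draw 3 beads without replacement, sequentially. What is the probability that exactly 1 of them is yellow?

One ordering (yellow drawn first) has probability 4/20 × 16/19 × 15/18 = 960/6840 = 8/57.
There are C(3,1) = 3 such orderings, each equally likely, so P = 3 × 8/57 = 8/19.

8/19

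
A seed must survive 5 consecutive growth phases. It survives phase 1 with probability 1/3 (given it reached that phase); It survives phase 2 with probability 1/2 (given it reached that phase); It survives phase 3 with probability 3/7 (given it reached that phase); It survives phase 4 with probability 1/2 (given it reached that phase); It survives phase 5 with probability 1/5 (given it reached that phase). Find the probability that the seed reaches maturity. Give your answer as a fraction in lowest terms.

1/140

Each stage is reached only if all earlier stages succeed, so
P = 1/3 × 1/2 × 3/7 × 1/2 × 1/5 = 3/420 = 1/140.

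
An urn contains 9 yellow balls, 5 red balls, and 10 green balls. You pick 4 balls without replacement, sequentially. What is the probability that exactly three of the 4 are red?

One ordering (red drawn first) has probability 5/24 × 4/23 × 3/22 × 19/21 = 1140/255024 = 95/21252.
There are C(4,3) = 4 such orderings, each equally likely, so P = 4 × 95/21252 = 95/5313.

95/5313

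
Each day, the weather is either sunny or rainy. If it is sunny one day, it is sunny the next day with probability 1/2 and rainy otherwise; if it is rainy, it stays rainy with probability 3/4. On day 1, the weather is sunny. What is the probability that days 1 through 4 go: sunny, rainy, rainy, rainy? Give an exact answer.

Day 1 is given. For each transition, use the conditional probability from the current state:
P(rainy | sunny) = 1/2; P(rainy | rainy) = 3/4; P(rainy | rainy) = 3/4.
P = 1/2 × 3/4 × 3/4 = 9/32.

9/32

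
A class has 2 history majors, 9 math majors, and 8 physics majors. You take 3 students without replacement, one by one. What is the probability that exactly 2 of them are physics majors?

One ordering (physics majors drawn first) has probability 8/19 × 7/18 × 11/17 = 616/5814 = 308/2907.
There are C(3,2) = 3 such orderings, each equally likely, so P = 3 × 308/2907 = 308/969.

308/969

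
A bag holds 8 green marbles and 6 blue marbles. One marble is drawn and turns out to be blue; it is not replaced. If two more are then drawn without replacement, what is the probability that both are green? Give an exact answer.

14/39

With the first marble removed, 8 green remain out of 13.
P = 8/13 × 7/12 = 56/156 = 14/39.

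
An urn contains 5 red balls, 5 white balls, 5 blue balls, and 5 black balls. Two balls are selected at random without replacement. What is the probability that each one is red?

1/19

P(every draw is red) = 5/20 × 4/19 = 20/380 = 1/19.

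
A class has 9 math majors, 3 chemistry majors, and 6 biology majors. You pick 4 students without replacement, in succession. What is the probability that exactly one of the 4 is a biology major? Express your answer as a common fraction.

One ordering (a biology major drawn first) has probability 6/18 × 12/17 × 11/16 × 10/15 = 7920/73440 = 11/102.
There are C(4,1) = 4 such orderings, each equally likely, so P = 4 × 11/102 = 22/51.

22/51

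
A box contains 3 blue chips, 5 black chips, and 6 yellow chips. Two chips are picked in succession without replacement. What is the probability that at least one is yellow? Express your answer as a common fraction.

P(no yellow) = 8/14 × 7/13 = 56/182 = 4/13.
P(at least one) = 1 − 4/13 = 9/13.

9/13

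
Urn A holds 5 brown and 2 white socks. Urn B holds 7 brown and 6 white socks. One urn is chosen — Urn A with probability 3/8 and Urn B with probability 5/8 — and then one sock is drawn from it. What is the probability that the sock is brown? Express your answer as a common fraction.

From Urn A: P(brown) = 5/7.
From Urn B: P(brown) = 7/13.
Total probability = (3/8)(5/7) + (5/8)(7/13) = 55/91.

55/91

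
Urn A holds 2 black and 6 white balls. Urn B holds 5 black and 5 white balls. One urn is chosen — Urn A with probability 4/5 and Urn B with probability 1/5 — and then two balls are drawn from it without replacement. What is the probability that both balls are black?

From Urn A: P(both black) = (2/8)(1/7) = 1/28.
From Urn B: P(both black) = (5/10)(4/9) = 2/9.
Total probability = (4/5)(1/28) + (1/5)(2/9) = 23/315.

23/315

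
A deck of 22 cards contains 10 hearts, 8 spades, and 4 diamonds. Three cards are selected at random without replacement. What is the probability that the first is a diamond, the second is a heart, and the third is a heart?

Each draw changes the counts, so multiply the conditional probabilities along the sequence:
P = 4/22 × 10/21 × 9/20 = 360/9240 = 3/77.

3/77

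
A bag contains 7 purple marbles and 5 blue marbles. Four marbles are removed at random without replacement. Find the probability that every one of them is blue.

1/99

P(every draw is blue) = 5/12 × 4/11 × 3/10 × 2/9 = 120/11880 = 1/99.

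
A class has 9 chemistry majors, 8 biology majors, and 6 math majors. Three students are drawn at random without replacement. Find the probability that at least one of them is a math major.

1091/1771

P(no math majors) = 17/23 × 16/22 × 15/21 = 4080/10626 = 680/1771.
P(at least one) = 1 − 680/1771 = 1091/1771.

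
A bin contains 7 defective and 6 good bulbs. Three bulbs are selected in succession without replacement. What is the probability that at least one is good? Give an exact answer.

251/286

P(no good) = 7/13 × 6/12 × 5/11 = 210/1716 = 35/286.
P(at least one) = 1 − 35/286 = 251/286.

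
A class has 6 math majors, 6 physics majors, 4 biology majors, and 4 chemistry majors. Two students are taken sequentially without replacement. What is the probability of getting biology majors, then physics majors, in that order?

Multiply the probability of each draw given the previous ones:
P = 4/20 × 6/19 = 24/380 = 6/95.

6/95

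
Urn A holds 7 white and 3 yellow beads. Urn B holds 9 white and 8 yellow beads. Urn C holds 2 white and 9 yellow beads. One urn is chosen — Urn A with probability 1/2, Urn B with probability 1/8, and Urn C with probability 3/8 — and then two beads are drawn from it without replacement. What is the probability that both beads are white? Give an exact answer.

From Urn A: P(both white) = (7/10)(6/9) = 7/15.
From Urn B: P(both white) = (9/17)(8/16) = 9/34.
From Urn C: P(both white) = (2/11)(1/10) = 1/55.
Total probability = (1/2)(7/15) + (1/8)(9/34) + (3/8)(1/55) = 12263/44880.

12263/44880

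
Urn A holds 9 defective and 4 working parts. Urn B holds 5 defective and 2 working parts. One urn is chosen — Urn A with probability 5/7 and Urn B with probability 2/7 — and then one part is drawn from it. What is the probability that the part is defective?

From Urn A: P(defective) = 9/13.
From Urn B: P(defective) = 5/7.
Total probability = (5/7)(9/13) + (2/7)(5/7) = 445/637.

445/637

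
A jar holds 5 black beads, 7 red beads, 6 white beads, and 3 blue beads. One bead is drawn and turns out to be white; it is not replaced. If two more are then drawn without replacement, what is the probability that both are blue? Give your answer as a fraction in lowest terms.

With the first bead removed, 3 blue remain out of 20.
P = 3/20 × 2/19 = 6/380 = 3/190.

3/190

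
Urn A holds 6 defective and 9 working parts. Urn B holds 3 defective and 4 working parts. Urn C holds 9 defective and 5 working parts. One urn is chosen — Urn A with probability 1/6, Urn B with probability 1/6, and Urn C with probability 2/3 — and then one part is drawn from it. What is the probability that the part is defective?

From Urn A: P(defective) = 6/15.
From Urn B: P(defective) = 3/7.
From Urn C: P(defective) = 9/14.
Total probability = (1/6)(6/15) + (1/6)(3/7) + (2/3)(9/14) = 17/30.

17/30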